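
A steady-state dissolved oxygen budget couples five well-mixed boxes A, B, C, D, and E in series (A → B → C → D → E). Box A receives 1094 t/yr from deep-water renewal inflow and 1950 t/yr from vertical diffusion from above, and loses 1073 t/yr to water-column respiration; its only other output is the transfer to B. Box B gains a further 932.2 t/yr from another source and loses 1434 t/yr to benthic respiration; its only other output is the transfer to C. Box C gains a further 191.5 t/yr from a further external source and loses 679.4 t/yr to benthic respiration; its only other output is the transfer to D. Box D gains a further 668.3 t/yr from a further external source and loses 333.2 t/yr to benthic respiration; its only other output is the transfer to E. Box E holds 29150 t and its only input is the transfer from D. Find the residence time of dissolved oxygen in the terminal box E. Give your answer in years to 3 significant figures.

22.1 yr

Box A: F(A→B) = (1094 + 1950) − 1073 = 1971.0 t/yr.
Box B: F(B→C) = (1971.0 + 932.2) − 1434 = 1469.2 t/yr.
Box C: F(C→D) = (1469.2 + 191.5) − 679.4 = 981.30 t/yr.
Box D: F(D→E) = (981.30 + 668.3) − 333.2 = 1316.4 t/yr.
Box E throughput = its input = 1316.4 t/yr; τ = 29150 / 1316.4 = 22.14 yr.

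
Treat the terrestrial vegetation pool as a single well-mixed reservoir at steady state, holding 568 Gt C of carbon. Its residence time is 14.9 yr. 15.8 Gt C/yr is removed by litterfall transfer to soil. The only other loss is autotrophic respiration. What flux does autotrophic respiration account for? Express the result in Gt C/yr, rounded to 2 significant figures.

Total removal F = M/τ = 568 / 14.9 = 38.12 Gt C/yr.
Autotrophic respiration = F − (15.8) = 38.12 − 15.80 = 22.32 Gt C/yr.

22 Gt C/yr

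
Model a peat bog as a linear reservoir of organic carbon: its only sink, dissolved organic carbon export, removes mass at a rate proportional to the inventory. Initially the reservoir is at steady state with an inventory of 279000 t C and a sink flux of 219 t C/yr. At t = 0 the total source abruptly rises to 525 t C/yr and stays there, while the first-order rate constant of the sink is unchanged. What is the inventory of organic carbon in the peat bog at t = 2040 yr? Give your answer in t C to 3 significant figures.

τ = M₀/F₀ = 279000/219 = 1274 yr; rate constant k = 1/τ.
New steady state M_∞ = F₁/k = F₁·τ = 525 × 1274 = 668840 t C.
M(t) = M_∞ + (M₀ − M_∞)·e^(−t/τ); t/τ = 2040/1274 = 1.601, so e^(−t/τ) = 0.2016.
M(t) = 668840 − 389800 × 0.2016 = 590230 t C.

590000 t C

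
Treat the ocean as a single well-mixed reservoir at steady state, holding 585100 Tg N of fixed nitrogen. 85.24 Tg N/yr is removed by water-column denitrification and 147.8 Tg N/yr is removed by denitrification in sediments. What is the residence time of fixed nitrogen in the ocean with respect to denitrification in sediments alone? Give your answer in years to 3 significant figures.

3960 yr

Residence time with respect to a single sink: τ = M / F_sink.
τ = 585100 / 147.8 = 3959 yr.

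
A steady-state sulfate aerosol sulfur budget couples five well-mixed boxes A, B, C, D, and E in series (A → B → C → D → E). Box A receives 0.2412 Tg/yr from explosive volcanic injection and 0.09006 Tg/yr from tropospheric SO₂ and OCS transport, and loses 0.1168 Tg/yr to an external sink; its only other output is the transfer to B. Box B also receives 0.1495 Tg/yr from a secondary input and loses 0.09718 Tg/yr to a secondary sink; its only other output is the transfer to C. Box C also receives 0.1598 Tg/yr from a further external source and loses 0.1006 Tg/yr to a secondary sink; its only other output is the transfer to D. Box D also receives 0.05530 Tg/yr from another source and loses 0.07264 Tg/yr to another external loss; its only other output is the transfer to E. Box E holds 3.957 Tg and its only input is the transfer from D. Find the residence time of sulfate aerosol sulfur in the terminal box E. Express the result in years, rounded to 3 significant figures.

12.8 yr

Box A: F(A→B) = (0.2412 + 0.09006) − 0.1168 = 0.21446 Tg/yr.
Box B: F(B→C) = (0.21446 + 0.1495) − 0.09718 = 0.26678 Tg/yr.
Box C: F(C→D) = (0.26678 + 0.1598) − 0.1006 = 0.32598 Tg/yr.
Box D: F(D→E) = (0.32598 + 0.05530) − 0.07264 = 0.30864 Tg/yr.
Box E throughput = its input = 0.30864 Tg/yr; τ = 3.957 / 0.30864 = 12.82 yr.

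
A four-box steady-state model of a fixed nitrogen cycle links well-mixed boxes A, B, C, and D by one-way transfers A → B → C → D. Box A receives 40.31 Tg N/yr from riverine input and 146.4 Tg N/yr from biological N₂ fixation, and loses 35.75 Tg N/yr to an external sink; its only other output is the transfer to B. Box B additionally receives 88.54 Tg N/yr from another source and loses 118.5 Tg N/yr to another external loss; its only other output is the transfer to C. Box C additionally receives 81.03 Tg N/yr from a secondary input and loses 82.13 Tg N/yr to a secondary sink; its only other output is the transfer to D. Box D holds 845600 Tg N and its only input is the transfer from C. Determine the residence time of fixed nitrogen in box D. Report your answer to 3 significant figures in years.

7050 yr

Box A: F(A→B) = (40.31 + 146.4) − 35.75 = 150.96 Tg N/yr.
Box B: F(B→C) = (150.96 + 88.54) − 118.5 = 121.00 Tg N/yr.
Box C: F(C→D) = (121.00 + 81.03) − 82.13 = 119.90 Tg N/yr.
Box D throughput = its input = 119.90 Tg N/yr; τ = 845600 / 119.90 = 7053 yr.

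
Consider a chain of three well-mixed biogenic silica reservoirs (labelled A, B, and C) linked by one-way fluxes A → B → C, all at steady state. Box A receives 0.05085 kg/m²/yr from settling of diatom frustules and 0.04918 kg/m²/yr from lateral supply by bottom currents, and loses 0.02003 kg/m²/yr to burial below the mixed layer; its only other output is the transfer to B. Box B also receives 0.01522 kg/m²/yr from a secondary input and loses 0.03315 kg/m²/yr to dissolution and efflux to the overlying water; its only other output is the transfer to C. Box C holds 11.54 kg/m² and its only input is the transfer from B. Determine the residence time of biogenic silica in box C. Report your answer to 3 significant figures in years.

Box A: F(A→B) = (0.05085 + 0.04918) − 0.02003 = 0.080000 kg/m²/yr.
Box B: F(B→C) = (0.080000 + 0.01522) − 0.03315 = 0.062070 kg/m²/yr.
Box C throughput = its input = 0.062070 kg/m²/yr; τ = 11.54 / 0.062070 = 185.9 yr.

186 yr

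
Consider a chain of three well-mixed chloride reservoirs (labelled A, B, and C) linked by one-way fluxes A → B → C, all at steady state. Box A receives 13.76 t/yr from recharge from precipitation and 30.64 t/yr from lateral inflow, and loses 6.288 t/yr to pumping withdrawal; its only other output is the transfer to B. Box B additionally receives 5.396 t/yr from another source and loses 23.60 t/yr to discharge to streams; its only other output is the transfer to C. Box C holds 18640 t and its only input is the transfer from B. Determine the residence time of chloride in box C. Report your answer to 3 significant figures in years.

936 yr

Box A: F(A→B) = (13.76 + 30.64) − 6.288 = 38.112 t/yr.
Box B: F(B→C) = (38.112 + 5.396) − 23.60 = 19.908 t/yr.
Box C throughput = its input = 19.908 t/yr; τ = 18640 / 19.908 = 936.3 yr.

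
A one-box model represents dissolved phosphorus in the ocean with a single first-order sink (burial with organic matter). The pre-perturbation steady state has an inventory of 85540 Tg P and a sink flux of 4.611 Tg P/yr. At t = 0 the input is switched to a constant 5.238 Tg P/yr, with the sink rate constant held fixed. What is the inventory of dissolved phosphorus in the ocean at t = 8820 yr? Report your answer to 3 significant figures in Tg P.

The sink rate constant is k = F₀/M₀ = 4.611/85540 = 5.390×10^-5 yr⁻¹.
Solving dM/dt = F₁ − kM with M(0) = M₀ gives M(t) = F₁/k + (M₀ − F₁/k)·e^(−kt).
F₁/k = 5.238/5.390×10^-5 = 97172 Tg P; kt = 5.390×10^-5 × 8820 = 0.4754, e^(−kt) = 0.6216.
M(8820) = 97172 + (85540 − 97172) × 0.6216 = 97172 − 7230 = 89941 Tg P.

89900 Tg P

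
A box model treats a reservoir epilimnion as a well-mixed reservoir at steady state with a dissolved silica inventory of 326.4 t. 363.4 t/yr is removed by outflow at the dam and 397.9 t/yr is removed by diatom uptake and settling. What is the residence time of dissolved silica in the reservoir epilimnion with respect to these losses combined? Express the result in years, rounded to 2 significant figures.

0.43 yr

Total removal = 363.4 + 397.9 = 761.30 t/yr.
τ = M / ΣF_out = 326.4 / 761.30 = 0.4287 yr.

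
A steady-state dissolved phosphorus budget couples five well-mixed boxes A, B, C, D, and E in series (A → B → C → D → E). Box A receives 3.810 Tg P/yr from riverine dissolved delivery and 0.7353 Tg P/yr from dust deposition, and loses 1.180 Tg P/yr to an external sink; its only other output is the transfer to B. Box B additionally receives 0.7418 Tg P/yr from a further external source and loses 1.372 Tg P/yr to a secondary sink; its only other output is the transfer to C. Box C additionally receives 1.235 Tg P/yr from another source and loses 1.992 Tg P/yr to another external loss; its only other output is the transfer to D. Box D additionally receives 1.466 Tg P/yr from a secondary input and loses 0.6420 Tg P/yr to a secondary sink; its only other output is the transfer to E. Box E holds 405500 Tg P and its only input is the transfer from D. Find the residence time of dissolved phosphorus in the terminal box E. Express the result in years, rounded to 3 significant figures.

145000 yr

Box A: F(A→B) = (3.810 + 0.7353) − 1.180 = 3.3653 Tg P/yr.
Box B: F(B→C) = (3.3653 + 0.7418) − 1.372 = 2.7351 Tg P/yr.
Box C: F(C→D) = (2.7351 + 1.235) − 1.992 = 1.9781 Tg P/yr.
Box D: F(D→E) = (1.9781 + 1.466) − 0.6420 = 2.8021 Tg P/yr.
Box E throughput = its input = 2.8021 Tg P/yr; τ = 405500 / 2.8021 = 144700 yr.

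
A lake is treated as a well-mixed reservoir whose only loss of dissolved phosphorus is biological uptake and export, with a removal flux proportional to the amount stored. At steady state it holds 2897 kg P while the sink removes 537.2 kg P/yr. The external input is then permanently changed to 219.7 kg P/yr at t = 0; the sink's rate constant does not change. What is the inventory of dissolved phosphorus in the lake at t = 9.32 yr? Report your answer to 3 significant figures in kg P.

1490 kg P

The sink rate constant is k = F₀/M₀ = 537.2/2897 = 0.1854 yr⁻¹.
Solving dM/dt = F₁ − kM with M(0) = M₀ gives M(t) = F₁/k + (M₀ − F₁/k)·e^(−kt).
F₁/k = 219.7/0.1854 = 1184.8 kg P; kt = 0.1854 × 9.32 = 1.728, e^(−kt) = 0.1776.
M(9.32) = 1184.8 + (2897 − 1184.8) × 0.1776 = 1184.8 + 304.1 = 1488.9 kg P.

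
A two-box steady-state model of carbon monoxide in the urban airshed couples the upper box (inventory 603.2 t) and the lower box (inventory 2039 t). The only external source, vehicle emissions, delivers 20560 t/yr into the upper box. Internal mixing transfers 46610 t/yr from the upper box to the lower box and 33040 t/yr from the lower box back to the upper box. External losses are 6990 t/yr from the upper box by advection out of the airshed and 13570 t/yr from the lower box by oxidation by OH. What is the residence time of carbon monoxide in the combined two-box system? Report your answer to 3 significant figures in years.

0.129 yr

For the system as a whole, the A↔B exchange is internal and contributes nothing to the throughput; only the external sinks remove mass.
M_total = 603.2 + 2039 = 2642.2 t.
ΣF_external_out = 6990 + 13570 = 20560 t/yr.
τ = M_total / ΣF_ext = 2642.2 / 20560 = 0.1285 yr.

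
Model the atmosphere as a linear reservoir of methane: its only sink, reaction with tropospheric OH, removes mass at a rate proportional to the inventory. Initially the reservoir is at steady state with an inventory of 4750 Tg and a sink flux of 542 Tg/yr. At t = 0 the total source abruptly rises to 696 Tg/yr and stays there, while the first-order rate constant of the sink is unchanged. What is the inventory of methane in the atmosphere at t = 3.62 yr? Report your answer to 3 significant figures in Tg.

Residence time τ = M₀/F₀ = 8.764 yr. The eventual steady state is M_∞ = M₀·(F₁/F₀) = 4750 × 696/542 = 6099.6 Tg.
The anomaly ΔM(t) = M(t) − M_∞ decays as ΔM₀·e^(−t/τ) with ΔM₀ = 4750 − 6099.6 = −1350 Tg.
At t = 3.62 yr, e^(−t/τ) = e^(−0.4131) = 0.6616, so ΔM = −892.9 Tg and M = 6099.6 − 892.9 = 5206.7 Tg.

5210 Tg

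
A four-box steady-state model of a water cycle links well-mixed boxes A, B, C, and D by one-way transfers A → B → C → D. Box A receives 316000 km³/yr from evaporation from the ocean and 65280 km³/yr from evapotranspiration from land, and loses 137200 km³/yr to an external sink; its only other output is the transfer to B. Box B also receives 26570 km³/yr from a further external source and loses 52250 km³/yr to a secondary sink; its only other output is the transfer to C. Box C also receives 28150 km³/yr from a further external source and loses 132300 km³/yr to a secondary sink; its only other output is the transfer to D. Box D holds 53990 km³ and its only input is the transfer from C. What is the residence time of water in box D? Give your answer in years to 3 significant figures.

0.473 yr

Box A: F(A→B) = (316000 + 65280) − 137200 = 244080 km³/yr.
Box B: F(B→C) = (244080 + 26570) − 52250 = 218400 km³/yr.
Box C: F(C→D) = (218400 + 28150) − 132300 = 114250 km³/yr.
Box D throughput = its input = 114250 km³/yr; τ = 53990 / 114250 = 0.4726 yr.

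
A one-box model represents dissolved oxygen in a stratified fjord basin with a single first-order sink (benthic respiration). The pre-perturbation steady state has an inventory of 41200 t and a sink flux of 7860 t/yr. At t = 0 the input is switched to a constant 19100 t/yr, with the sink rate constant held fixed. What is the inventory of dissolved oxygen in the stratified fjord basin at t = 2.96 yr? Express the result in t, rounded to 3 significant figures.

Residence time τ = M₀/F₀ = 5.242 yr. The eventual steady state is M_∞ = M₀·(F₁/F₀) = 41200 × 19100/7860 = 100120 t.
The anomaly ΔM(t) = M(t) − M_∞ decays as ΔM₀·e^(−t/τ) with ΔM₀ = 41200 − 100120 = −58920 t.
At t = 2.96 yr, e^(−t/τ) = e^(−0.5647) = 0.5685, so ΔM = −33500 t and M = 100120 − 33500 = 66621 t.

66600 t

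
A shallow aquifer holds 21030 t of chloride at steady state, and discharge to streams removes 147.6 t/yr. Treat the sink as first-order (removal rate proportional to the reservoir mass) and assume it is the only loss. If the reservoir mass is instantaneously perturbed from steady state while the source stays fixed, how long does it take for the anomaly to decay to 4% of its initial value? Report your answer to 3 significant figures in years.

For a linear reservoir the anomaly decays as exp(−t/τ) with τ = M/F = 21030/147.6 = 142.5 yr.
exp(−t/τ) = 0.04 ⇒ t = −τ ln(0.04) = 142.5 × 3.219 = 458.6 yr.

459 yr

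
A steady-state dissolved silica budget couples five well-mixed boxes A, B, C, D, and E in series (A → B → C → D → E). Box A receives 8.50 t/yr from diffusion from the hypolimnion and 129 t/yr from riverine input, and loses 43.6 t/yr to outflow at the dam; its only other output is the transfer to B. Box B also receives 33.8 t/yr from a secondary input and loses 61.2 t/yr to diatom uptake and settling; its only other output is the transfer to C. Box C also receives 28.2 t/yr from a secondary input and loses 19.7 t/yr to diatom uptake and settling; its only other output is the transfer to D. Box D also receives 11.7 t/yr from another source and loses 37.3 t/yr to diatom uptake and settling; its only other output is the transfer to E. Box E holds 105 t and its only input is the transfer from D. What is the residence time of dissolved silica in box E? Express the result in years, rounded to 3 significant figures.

2.13 yr

Box A: F(A→B) = (8.50 + 129) − 43.6 = 93.900 t/yr.
Box B: F(B→C) = (93.900 + 33.8) − 61.2 = 66.500 t/yr.
Box C: F(C→D) = (66.500 + 28.2) − 19.7 = 75.000 t/yr.
Box D: F(D→E) = (75.000 + 11.7) − 37.3 = 49.400 t/yr.
Box E throughput = its input = 49.400 t/yr; τ = 105 / 49.400 = 2.126 yr.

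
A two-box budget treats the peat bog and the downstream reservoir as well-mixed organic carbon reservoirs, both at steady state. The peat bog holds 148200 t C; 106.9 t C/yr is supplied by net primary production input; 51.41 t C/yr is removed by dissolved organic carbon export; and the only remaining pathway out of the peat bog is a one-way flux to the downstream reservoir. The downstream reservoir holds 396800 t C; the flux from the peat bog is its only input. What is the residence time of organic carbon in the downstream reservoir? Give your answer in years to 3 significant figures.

7150 yr

Balance the peat bog: ΣF_in = 106.90 t C/yr.
Flux to the downstream reservoir = ΣF_in − (51.41) = 55.490 t C/yr.
At steady state the output of the downstream reservoir equals its input, 55.490 t C/yr.
τ = M / F = 396800 / 55.490 = 7151 yr.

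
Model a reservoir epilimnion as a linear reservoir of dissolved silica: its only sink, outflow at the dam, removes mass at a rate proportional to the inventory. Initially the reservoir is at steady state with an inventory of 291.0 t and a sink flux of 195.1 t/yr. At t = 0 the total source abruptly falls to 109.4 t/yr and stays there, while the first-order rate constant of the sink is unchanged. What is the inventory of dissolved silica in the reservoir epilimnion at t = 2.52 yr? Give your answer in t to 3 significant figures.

The sink rate constant is k = F₀/M₀ = 195.1/291.0 = 0.6704 yr⁻¹.
Solving dM/dt = F₁ − kM with M(0) = M₀ gives M(t) = F₁/k + (M₀ − F₁/k)·e^(−kt).
F₁/k = 109.4/0.6704 = 163.17 t; kt = 0.6704 × 2.52 = 1.690, e^(−kt) = 0.1846.
M(2.52) = 163.17 + (291.0 − 163.17) × 0.1846 = 163.17 + 23.60 = 186.77 t.

187 t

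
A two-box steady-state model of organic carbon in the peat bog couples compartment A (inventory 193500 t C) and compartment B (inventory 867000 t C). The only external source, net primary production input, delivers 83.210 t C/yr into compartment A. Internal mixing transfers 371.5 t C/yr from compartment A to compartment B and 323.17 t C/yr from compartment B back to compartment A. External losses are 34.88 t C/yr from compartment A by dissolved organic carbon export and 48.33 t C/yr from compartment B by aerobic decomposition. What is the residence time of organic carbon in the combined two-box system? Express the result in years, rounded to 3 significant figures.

For the system as a whole, the A↔B exchange is internal and contributes nothing to the throughput; only the external sinks remove mass.
M_total = 193500 + 867000 = 1.0605×10^6 t C.
ΣF_external_out = 34.88 + 48.33 = 83.210 t C/yr.
τ = M_total / ΣF_ext = 1.0605×10^6 / 83.210 = 12740 yr.

12700 yr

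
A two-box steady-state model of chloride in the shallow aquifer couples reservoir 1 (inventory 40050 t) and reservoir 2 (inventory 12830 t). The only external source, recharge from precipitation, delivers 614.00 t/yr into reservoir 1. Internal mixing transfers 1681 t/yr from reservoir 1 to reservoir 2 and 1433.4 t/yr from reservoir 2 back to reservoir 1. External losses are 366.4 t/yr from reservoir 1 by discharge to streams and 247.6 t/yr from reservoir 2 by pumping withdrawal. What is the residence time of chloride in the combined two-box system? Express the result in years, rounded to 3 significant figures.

86.1 yr

For the system as a whole, the A↔B exchange is internal and contributes nothing to the throughput; only the external sinks remove mass.
M_total = 40050 + 12830 = 52880 t.
ΣF_external_out = 366.4 + 247.6 = 614.00 t/yr.
τ = M_total / ΣF_ext = 52880 / 614.00 = 86.12 yr.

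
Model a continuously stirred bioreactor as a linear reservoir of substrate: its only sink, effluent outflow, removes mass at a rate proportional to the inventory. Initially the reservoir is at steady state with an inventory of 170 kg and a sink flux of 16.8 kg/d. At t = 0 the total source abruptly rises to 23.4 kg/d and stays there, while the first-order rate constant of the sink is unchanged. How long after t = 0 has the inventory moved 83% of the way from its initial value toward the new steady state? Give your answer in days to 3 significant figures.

17.9 d

τ = M₀/F₀ = 170/16.8 = 10.12 d.
The remaining gap fraction is e^(−t/τ); 83% covered ⇒ e^(−t/τ) = 0.170.
t = −τ ln(0.170) = 10.12 × 1.772 = 17.93 d.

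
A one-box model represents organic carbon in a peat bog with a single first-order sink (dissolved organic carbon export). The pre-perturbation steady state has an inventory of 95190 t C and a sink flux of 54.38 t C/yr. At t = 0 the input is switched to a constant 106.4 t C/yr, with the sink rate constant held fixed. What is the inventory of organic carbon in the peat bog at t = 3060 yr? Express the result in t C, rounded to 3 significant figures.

τ = M₀/F₀ = 95190/54.38 = 1750 yr; rate constant k = 1/τ.
New steady state M_∞ = F₁/k = F₁·τ = 106.4 × 1750 = 186250 t C.
M(t) = M_∞ + (M₀ − M_∞)·e^(−t/τ); t/τ = 3060/1750 = 1.748, so e^(−t/τ) = 0.1741.
M(t) = 186250 − 91060 × 0.1741 = 170400 t C.

170000 t C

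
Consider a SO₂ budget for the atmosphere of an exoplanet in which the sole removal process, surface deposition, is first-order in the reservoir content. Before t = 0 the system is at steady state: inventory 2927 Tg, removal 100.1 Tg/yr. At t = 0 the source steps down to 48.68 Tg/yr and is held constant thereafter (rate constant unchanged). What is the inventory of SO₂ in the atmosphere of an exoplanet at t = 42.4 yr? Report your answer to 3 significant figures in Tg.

Residence time τ = M₀/F₀ = 29.24 yr. The eventual steady state is M_∞ = M₀·(F₁/F₀) = 2927 × 48.68/100.1 = 1423.4 Tg.
The anomaly ΔM(t) = M(t) − M_∞ decays as ΔM₀·e^(−t/τ) with ΔM₀ = 2927 − 1423.4 = 1504 Tg.
At t = 42.4 yr, e^(−t/τ) = e^(−1.450) = 0.2346, so ΔM = 352.7 Tg and M = 1423.4 + 352.7 = 1776.1 Tg.

1780 Tg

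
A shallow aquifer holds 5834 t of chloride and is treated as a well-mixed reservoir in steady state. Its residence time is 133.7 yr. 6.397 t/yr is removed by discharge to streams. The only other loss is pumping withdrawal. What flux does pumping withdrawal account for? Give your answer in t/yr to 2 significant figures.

Total removal F = M/τ = 5834 / 133.7 = 43.64 t/yr.
Pumping withdrawal = F − (6.397) = 43.64 − 6.397 = 37.24 t/yr.

37 t/yr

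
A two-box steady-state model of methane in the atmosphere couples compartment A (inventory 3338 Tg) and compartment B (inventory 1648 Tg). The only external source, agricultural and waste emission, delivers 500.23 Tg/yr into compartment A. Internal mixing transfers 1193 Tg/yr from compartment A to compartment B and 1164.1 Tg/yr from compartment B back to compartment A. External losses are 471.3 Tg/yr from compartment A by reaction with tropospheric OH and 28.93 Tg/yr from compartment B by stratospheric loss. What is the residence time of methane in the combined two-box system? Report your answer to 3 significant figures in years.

For the system as a whole, the A↔B exchange is internal and contributes nothing to the throughput; only the external sinks remove mass.
M_total = 3338 + 1648 = 4986.0 Tg.
ΣF_external_out = 471.3 + 28.93 = 500.23 Tg/yr.
τ = M_total / ΣF_ext = 4986.0 / 500.23 = 9.967 yr.

9.97 yr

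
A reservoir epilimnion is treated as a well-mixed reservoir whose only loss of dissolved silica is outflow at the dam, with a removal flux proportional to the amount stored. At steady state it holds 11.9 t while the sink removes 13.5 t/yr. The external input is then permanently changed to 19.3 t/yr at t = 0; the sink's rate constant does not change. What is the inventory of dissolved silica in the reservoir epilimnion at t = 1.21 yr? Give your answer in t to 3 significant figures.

15.7 t

The sink rate constant is k = F₀/M₀ = 13.5/11.9 = 1.134 yr⁻¹.
Solving dM/dt = F₁ − kM with M(0) = M₀ gives M(t) = F₁/k + (M₀ − F₁/k)·e^(−kt).
F₁/k = 19.3/1.134 = 17.013 t; kt = 1.134 × 1.21 = 1.373, e^(−kt) = 0.2534.
M(1.21) = 17.013 + (11.9 − 17.013) × 0.2534 = 17.013 − 1.296 = 15.717 t.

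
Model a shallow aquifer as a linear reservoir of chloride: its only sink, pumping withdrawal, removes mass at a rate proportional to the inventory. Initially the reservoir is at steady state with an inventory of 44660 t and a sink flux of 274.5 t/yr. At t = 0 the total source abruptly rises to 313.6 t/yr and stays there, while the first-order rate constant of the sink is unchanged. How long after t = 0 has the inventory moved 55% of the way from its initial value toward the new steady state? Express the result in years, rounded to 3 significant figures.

130 yr

τ = M₀/F₀ = 44660/274.5 = 162.7 yr.
The remaining gap fraction is e^(−t/τ); 55% covered ⇒ e^(−t/τ) = 0.450.
t = −τ ln(0.450) = 162.7 × 0.7985 = 129.9 yr.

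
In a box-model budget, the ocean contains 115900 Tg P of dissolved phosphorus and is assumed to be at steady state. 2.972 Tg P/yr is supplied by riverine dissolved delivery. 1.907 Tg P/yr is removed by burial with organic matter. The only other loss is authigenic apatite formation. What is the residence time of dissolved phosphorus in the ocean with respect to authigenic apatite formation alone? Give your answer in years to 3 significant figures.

At steady state ΣF_in = ΣF_out.
ΣF_in = 2.9720 Tg P/yr.
Authigenic apatite formation flux = ΣF_in − (1.907) = 2.9720 − 1.907 = 1.065 Tg P/yr.
τ = M / F = 115900 / 1.065 = 108800 yr.

109000 yr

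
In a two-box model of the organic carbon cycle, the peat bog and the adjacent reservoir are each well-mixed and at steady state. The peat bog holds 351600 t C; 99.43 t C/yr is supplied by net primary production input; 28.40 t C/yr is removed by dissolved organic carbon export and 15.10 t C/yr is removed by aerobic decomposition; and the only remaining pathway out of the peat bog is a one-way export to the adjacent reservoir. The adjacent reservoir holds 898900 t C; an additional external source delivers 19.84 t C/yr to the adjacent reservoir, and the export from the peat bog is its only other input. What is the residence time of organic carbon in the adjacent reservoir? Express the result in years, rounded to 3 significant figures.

Balance the peat bog: ΣF_in = 99.430 t C/yr.
Export to the adjacent reservoir = ΣF_in − (28.40 + 15.10) = 55.930 t C/yr.
Total input to the adjacent reservoir = 55.930 + 19.84 = 75.770 t C/yr; at steady state this equals its total output.
τ = M / F = 898900 / 75.770 = 11860 yr.

11900 yr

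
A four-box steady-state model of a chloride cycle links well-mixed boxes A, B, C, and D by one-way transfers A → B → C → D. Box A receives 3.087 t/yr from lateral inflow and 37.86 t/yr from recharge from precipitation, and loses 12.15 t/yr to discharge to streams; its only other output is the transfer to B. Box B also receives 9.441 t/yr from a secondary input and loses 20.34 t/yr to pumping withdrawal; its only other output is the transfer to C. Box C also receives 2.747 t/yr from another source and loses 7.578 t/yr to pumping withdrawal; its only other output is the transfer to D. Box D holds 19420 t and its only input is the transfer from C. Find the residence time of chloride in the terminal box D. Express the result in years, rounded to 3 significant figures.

Box A: F(A→B) = (3.087 + 37.86) − 12.15 = 28.797 t/yr.
Box B: F(B→C) = (28.797 + 9.441) − 20.34 = 17.898 t/yr.
Box C: F(C→D) = (17.898 + 2.747) − 7.578 = 13.067 t/yr.
Box D throughput = its input = 13.067 t/yr; τ = 19420 / 13.067 = 1486 yr.

1490 yr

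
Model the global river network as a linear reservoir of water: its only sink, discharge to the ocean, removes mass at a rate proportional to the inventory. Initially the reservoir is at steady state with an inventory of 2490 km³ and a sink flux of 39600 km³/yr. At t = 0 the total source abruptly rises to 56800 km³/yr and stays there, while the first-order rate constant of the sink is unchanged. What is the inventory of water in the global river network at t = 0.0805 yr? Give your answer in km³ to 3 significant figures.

τ = M₀/F₀ = 2490/39600 = 0.06288 yr; rate constant k = 1/τ.
New steady state M_∞ = F₁/k = F₁·τ = 56800 × 0.06288 = 3571.5 km³.
M(t) = M_∞ + (M₀ − M_∞)·e^(−t/τ); t/τ = 0.0805/0.06288 = 1.280, so e^(−t/τ) = 0.2780.
M(t) = 3571.5 − 1082 × 0.2780 = 3270.9 km³.

3270 km³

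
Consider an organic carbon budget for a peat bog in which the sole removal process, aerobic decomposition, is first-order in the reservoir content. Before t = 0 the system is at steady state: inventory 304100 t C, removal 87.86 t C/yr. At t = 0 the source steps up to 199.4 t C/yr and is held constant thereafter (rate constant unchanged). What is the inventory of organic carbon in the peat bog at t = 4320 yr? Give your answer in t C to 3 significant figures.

τ = M₀/F₀ = 304100/87.86 = 3461 yr; rate constant k = 1/τ.
New steady state M_∞ = F₁/k = F₁·τ = 199.4 × 3461 = 690160 t C.
M(t) = M_∞ + (M₀ − M_∞)·e^(−t/τ); t/τ = 4320/3461 = 1.248, so e^(−t/τ) = 0.2870.
M(t) = 690160 − 386100 × 0.2870 = 579350 t C.

579000 t C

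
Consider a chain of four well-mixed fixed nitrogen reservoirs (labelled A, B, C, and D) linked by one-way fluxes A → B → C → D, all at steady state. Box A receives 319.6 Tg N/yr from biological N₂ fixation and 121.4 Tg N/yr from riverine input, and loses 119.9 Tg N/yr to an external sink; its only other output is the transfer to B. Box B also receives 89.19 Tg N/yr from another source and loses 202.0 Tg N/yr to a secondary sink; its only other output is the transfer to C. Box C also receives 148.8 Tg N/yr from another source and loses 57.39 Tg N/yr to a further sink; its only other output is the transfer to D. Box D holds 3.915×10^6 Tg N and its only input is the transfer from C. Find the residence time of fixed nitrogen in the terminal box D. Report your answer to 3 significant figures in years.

Box A: F(A→B) = (319.6 + 121.4) − 119.9 = 321.10 Tg N/yr.
Box B: F(B→C) = (321.10 + 89.19) − 202.0 = 208.29 Tg N/yr.
Box C: F(C→D) = (208.29 + 148.8) − 57.39 = 299.70 Tg N/yr.
Box D throughput = its input = 299.70 Tg N/yr; τ = 3.915×10^6 / 299.70 = 13060 yr.

13100 yr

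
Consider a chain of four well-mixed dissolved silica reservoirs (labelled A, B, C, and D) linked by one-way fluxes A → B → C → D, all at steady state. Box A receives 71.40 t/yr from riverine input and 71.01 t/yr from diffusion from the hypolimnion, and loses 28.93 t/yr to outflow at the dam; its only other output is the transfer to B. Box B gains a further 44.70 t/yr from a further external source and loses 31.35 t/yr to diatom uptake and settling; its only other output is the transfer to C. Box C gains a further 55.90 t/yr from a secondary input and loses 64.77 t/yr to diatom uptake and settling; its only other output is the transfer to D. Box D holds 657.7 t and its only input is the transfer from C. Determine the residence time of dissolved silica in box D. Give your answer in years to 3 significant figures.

5.58 yr

Box A: F(A→B) = (71.40 + 71.01) − 28.93 = 113.48 t/yr.
Box B: F(B→C) = (113.48 + 44.70) − 31.35 = 126.83 t/yr.
Box C: F(C→D) = (126.83 + 55.90) − 64.77 = 117.96 t/yr.
Box D throughput = its input = 117.96 t/yr; τ = 657.7 / 117.96 = 5.576 yr.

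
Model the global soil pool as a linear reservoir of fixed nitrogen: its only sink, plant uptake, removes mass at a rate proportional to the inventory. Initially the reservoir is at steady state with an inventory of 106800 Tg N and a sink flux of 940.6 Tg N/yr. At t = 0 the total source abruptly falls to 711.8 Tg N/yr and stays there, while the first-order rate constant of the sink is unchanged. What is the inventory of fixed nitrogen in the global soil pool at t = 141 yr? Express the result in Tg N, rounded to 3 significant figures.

88300 Tg N

The sink rate constant is k = F₀/M₀ = 940.6/106800 = 0.008807 yr⁻¹.
Solving dM/dt = F₁ − kM with M(0) = M₀ gives M(t) = F₁/k + (M₀ − F₁/k)·e^(−kt).
F₁/k = 711.8/0.008807 = 80821 Tg N; kt = 0.008807 × 141 = 1.242, e^(−kt) = 0.2889.
M(141) = 80821 + (106800 − 80821) × 0.2889 = 80821 + 7504 = 88325 Tg N.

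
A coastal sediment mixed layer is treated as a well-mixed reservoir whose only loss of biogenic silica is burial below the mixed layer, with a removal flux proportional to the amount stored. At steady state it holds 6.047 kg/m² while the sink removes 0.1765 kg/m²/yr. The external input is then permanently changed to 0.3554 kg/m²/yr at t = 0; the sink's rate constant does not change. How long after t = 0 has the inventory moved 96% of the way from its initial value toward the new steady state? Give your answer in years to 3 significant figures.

τ = M₀/F₀ = 6.047/0.1765 = 34.26 yr.
The remaining gap fraction is e^(−t/τ); 96% covered ⇒ e^(−t/τ) = 0.0400.
t = −τ ln(0.0400) = 34.26 × 3.219 = 110.3 yr.

110 yr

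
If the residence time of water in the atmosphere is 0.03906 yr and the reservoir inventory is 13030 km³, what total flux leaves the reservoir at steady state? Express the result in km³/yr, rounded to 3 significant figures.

F = M / τ = 13030 / 0.03906 = 333600 km³/yr.

334000 km³/yr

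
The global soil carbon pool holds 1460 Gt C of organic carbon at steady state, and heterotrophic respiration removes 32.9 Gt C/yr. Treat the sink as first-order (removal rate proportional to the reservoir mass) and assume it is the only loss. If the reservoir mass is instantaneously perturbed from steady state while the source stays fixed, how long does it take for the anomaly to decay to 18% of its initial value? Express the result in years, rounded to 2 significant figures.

76 yr

For a linear reservoir the anomaly decays as exp(−t/τ) with τ = M/F = 1460/32.9 = 44.38 yr.
exp(−t/τ) = 0.18 ⇒ t = −τ ln(0.18) = 44.38 × 1.715 = 76.10 yr.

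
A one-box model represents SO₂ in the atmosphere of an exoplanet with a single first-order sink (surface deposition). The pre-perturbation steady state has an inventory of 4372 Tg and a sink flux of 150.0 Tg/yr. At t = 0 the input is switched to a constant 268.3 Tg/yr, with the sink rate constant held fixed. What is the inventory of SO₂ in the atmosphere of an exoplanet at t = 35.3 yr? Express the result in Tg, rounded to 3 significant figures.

The sink rate constant is k = F₀/M₀ = 150.0/4372 = 0.03431 yr⁻¹.
Solving dM/dt = F₁ − kM with M(0) = M₀ gives M(t) = F₁/k + (M₀ − F₁/k)·e^(−kt).
F₁/k = 268.3/0.03431 = 7820.1 Tg; kt = 0.03431 × 35.3 = 1.211, e^(−kt) = 0.2979.
M(35.3) = 7820.1 + (4372 − 7820.1) × 0.2979 = 7820.1 − 1027 = 6793.0 Tg.

6790 Tg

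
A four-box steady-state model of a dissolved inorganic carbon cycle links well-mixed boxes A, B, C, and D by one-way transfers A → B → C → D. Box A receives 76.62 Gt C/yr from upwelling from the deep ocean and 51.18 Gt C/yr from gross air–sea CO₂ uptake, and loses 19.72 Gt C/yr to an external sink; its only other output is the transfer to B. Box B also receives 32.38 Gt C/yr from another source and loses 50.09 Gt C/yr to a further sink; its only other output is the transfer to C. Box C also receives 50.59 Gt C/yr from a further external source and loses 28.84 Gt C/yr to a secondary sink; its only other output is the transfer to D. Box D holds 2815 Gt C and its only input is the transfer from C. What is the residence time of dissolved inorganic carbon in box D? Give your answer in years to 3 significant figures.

25.1 yr

Box A: F(A→B) = (76.62 + 51.18) − 19.72 = 108.08 Gt C/yr.
Box B: F(B→C) = (108.08 + 32.38) − 50.09 = 90.370 Gt C/yr.
Box C: F(C→D) = (90.370 + 50.59) − 28.84 = 112.12 Gt C/yr.
Box D throughput = its input = 112.12 Gt C/yr; τ = 2815 / 112.12 = 25.11 yr.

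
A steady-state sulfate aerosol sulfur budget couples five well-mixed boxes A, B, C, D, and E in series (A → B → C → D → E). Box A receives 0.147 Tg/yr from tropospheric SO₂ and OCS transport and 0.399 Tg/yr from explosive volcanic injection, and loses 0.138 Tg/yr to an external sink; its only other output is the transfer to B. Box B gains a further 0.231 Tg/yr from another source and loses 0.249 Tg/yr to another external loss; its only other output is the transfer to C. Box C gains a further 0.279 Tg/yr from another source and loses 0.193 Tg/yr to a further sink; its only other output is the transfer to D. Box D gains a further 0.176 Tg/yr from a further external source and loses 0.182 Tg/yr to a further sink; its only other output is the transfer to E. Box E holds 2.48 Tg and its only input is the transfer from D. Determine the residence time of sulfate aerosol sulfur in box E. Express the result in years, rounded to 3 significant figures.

Box A: F(A→B) = (0.147 + 0.399) − 0.138 = 0.40800 Tg/yr.
Box B: F(B→C) = (0.40800 + 0.231) − 0.249 = 0.39000 Tg/yr.
Box C: F(C→D) = (0.39000 + 0.279) − 0.193 = 0.47600 Tg/yr.
Box D: F(D→E) = (0.47600 + 0.176) − 0.182 = 0.47000 Tg/yr.
Box E throughput = its input = 0.47000 Tg/yr; τ = 2.48 / 0.47000 = 5.277 yr.

5.28 yr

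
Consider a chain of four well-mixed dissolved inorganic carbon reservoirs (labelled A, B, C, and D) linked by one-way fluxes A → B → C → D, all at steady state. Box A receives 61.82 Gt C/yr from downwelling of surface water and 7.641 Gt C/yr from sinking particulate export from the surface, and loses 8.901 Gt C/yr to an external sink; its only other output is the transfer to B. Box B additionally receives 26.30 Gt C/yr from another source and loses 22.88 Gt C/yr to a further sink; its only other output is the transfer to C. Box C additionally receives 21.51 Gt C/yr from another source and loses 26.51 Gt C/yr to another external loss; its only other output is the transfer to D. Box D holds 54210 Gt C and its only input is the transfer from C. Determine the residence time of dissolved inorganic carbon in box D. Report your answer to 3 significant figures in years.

Box A: F(A→B) = (61.82 + 7.641) − 8.901 = 60.560 Gt C/yr.
Box B: F(B→C) = (60.560 + 26.30) − 22.88 = 63.980 Gt C/yr.
Box C: F(C→D) = (63.980 + 21.51) − 26.51 = 58.980 Gt C/yr.
Box D throughput = its input = 58.980 Gt C/yr; τ = 54210 / 58.980 = 919.1 yr.

919 yr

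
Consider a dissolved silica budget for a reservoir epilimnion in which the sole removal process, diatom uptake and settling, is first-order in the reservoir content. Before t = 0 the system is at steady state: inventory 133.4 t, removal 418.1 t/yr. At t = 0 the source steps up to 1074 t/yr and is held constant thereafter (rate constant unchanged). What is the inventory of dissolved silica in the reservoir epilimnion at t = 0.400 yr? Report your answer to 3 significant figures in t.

Residence time τ = M₀/F₀ = 0.3191 yr. The eventual steady state is M_∞ = M₀·(F₁/F₀) = 133.4 × 1074/418.1 = 342.67 t.
The anomaly ΔM(t) = M(t) − M_∞ decays as ΔM₀·e^(−t/τ) with ΔM₀ = 133.4 − 342.67 = −209.3 t.
At t = 0.400 yr, e^(−t/τ) = e^(−1.254) = 0.2855, so ΔM = −59.74 t and M = 342.67 − 59.74 = 282.94 t.

283 t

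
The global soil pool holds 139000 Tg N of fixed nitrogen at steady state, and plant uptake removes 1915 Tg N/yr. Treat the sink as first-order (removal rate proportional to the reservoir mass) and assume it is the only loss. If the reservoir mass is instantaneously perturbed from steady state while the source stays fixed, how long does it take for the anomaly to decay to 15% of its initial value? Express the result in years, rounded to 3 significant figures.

For a linear reservoir the anomaly decays as exp(−t/τ) with τ = M/F = 139000/1915 = 72.58 yr.
exp(−t/τ) = 0.15 ⇒ t = −τ ln(0.15) = 72.58 × 1.897 = 137.7 yr.

138 yr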